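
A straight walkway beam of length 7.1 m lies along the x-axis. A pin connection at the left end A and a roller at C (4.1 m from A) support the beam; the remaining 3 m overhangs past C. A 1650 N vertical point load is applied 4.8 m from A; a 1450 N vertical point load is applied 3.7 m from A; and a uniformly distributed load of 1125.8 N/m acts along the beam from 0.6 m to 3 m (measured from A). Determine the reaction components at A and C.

Resultant of the distributed load: 1125.8 × 2.4 = 2701.92 N at 1.8 m from A.
ΣM about A: C_y·4.1 − 1650·4.8 − 1450·3.7 − (1125.8·2.4)·1.8 = 0 → C_y = 18148.456/4.1 = 4426.45 ≈ 4426 N.
ΣF_y = 0: A_y + 4426.45 − 1650 − 1450 − 1125.8·2.4 = 0 → A_y = 1375 N.
ΣF_x = 0: no horizontal applied forces, so A_x = 0.

A_x = 0, A_y = 1375 N, C_y = 4426 N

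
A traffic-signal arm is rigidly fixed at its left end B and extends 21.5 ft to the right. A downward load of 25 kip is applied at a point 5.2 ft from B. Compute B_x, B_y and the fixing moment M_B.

B_x = 0, B_y = 25.00 kip, M_B = 130.0 kip·ft

ΣF_x = 0: B_x = 0.
ΣF_y = 0: B_y − 25 = 0 → B_y = 25.00 kip.
ΣM about B: M_B − 25·5.2 = 0 → M_B = 130.0 kip·ft.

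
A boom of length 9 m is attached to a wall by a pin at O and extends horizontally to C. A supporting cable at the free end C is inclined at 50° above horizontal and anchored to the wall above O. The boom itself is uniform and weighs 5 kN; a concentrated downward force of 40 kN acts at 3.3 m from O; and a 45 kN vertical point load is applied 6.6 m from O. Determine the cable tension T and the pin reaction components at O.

T = 65.49 kN, O_x = 42.09 kN, O_y = 39.83 kN

ΣM about O: T·sin50°·9 − 5·4.5 − 40·3.3 − 45·6.6 = 0 → T = 451.5/(9·0.766044) = 65.488 ≈ 65.49 kN.
ΣF_x = 0: O_x − T·cos50° = 0 → O_x = 65.488 × 0.642788 = 42.09 kN.
ΣF_y = 0: O_y + T·sin50° − 5 − 40 − 45 = 0 → O_y = 90 − 65.488 × 0.766044 = 39.83 kN.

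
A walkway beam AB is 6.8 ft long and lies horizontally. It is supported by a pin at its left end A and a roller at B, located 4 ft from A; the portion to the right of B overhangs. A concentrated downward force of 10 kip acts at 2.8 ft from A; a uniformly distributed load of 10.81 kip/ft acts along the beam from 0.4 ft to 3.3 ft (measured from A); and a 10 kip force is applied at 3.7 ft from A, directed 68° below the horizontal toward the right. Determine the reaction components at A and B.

Resultant of the distributed load: 10.81 × 2.9 = 31.349 kip at 1.85 ft from A.
ΣM about A: B_y·4 − 10·2.8 − (10.81·2.9)·1.85 − 10·sin68°·3.7 = 0 → B_y = 120.301/4 = 30.0753 ≈ 30.08 kip.
ΣF_y = 0: A_y + 30.0753 − 10 − 10.81·2.9 − 10·sin68° = 0 → A_y = 20.55 kip.
ΣF_x = 0: A_x + 10·cos68° = 0 → A_x = -3.746 kip.

A_x = -3.746 kip, A_y = 20.55 kip, B_y = 30.08 kip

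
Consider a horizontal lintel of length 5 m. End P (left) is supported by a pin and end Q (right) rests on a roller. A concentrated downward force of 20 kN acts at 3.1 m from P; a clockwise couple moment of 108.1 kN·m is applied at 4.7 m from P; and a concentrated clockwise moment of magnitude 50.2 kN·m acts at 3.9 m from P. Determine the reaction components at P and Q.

Moments about P: Q_y·5 − 20·3.1 − 108.1 − 50.2 = 0 → Q_y = 220.3/5 = 44.06 kN.
ΣF_y = 0: P_y + 44.06 − 20 = 0 → P_y = -24.06 kN.
ΣF_x = 0: no horizontal applied forces, so P_x = 0.

P_x = 0, P_y = -24.06 kN, Q_y = 44.06 kN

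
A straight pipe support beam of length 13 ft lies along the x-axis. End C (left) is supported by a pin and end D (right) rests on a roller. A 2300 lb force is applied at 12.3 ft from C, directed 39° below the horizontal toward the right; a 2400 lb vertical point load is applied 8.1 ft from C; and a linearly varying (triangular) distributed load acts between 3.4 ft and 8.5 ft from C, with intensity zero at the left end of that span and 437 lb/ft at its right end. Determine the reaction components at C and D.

Resultant of the triangular load: ½ × 437 × 5.1 = 1114.35 lb, acting at 6.8 ft from C (one-third of the span from the peak).
Taking moments about C: D_y·13 − 2300·sin39°·12.3 − 2400·8.1 − (½·437·5.1)·6.8 = 0 → D_y = 44821.1/13 = 3447.78 ≈ 3448 lb.
ΣF_y = 0: C_y + 3447.78 − 2300·sin39° − 2400 − ½·437·5.1 = 0 → C_y = 1514 lb.
ΣF_x = 0: C_x + 2300·cos39° = 0 → C_x = -1787 lb.

C_x = -1787 lb, C_y = 1514 lb, D_y = 3448 lb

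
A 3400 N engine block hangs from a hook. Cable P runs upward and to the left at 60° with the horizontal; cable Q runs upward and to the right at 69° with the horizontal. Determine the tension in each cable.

T_P = 1568 N, T_Q = 2187 N

ΣF_x = 0: −T_P·cos60° + T_Q·cos69° = 0 → T_Q = 1.39521·T_P.
ΣF_y = 0: T_P·sin60° + T_Q·sin69° = 3400.
Substitute: T_P·(0.866025 + 1.39521·0.93358) = 3400 → T_P = 1567.86 ≈ 1568 N.
Then T_Q = 1.39521 × 1567.86 = 2187 N.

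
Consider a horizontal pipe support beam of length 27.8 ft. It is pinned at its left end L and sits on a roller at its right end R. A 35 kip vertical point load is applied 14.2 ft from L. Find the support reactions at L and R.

L_x = 0, L_y = 17.12 kip, R_y = 17.88 kip

Moments about L: R_y·27.8 − 35·14.2 = 0 → R_y = 497/27.8 = 17.8777 ≈ 17.88 kip.
ΣF_y = 0: L_y + 17.8777 − 35 = 0 → L_y = 17.12 kip.
ΣF_x = 0: no horizontal applied forces, so L_x = 0.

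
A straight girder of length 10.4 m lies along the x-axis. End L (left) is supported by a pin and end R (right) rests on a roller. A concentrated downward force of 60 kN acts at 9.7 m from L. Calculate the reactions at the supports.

L_x = 0, L_y = 4.038 kN, R_y = 55.96 kN

Moments about L: R_y·10.4 − 60·9.7 = 0 → R_y = 582/10.4 = 55.9615 ≈ 55.96 kN.
ΣF_y = 0: L_y + 55.9615 − 60 = 0 → L_y = 4.038 kN.
ΣF_x = 0: no horizontal applied forces, so L_x = 0.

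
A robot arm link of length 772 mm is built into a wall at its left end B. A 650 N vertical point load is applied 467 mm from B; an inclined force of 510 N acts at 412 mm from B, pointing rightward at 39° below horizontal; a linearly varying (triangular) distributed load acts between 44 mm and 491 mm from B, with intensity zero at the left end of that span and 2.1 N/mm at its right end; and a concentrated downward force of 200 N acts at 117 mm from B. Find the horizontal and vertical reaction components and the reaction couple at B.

B_x = -396.3 N, B_y = 1640 N, M_B = 619700 N·mm

Resultant of the triangular load: ½ × 2.1 × 447 = 469.35 N, acting at 342 mm from B (one-third of the span from the peak).
ΣF_x = 0: B_x + 510·cos39° = 0 → B_x = -396.3 N.
ΣF_y = 0: B_y − 650 − 510·sin39° − ½·2.1·447 − 200 = 0 → B_y = 1640 N.
ΣM about B: M_B − 650·467 − 510·sin39°·412 − (½·2.1·447)·342 − 200·117 = 0 → M_B = 619700 N·mm.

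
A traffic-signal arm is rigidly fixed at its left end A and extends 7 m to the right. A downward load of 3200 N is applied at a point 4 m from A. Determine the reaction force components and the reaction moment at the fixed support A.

ΣF_x = 0: A_x = 0.
ΣF_y = 0: A_y − 3200 = 0 → A_y = 3200 N.
ΣM about A: M_A − 3200·4 = 0 → M_A = 12800 N·m.

A_x = 0, A_y = 3200 N, M_A = 12800 N·m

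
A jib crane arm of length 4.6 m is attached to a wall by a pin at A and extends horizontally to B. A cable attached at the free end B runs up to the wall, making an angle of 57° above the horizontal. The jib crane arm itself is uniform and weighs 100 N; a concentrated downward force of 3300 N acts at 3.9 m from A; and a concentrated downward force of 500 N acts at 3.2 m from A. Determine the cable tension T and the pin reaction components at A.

ΣM about A: T·sin57°·4.6 − 100·2.3 − 3300·3.9 − 500·3.2 = 0 → T = 14700/(4.6·0.838671) = 3810.38 ≈ 3810 N.
ΣF_x = 0: A_x − T·cos57° = 0 → A_x = 3810.38 × 0.544639 = 2075 N.
ΣF_y = 0: A_y + T·sin57° − 100 − 3300 − 500 = 0 → A_y = 3900 − 3810.38 × 0.838671 = 704.3 N.

T = 3810 N, A_x = 2075 N, A_y = 704.3 N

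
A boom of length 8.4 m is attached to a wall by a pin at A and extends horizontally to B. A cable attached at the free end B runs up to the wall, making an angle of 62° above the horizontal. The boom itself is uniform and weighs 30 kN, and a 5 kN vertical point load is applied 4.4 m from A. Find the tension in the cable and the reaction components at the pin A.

T = 19.95 kN, A_x = 9.368 kN, A_y = 17.38 kN

ΣM about A: T·sin62°·8.4 − 30·4.2 − 5·4.4 = 0 → T = 148/(8.4·0.882948) = 19.9548 ≈ 19.95 kN.
ΣF_x = 0: A_x − T·cos62° = 0 → A_x = 19.9548 × 0.469472 = 9.368 kN.
ΣF_y = 0: A_y + T·sin62° − 30 − 5 = 0 → A_y = 35 − 19.9548 × 0.882948 = 17.38 kN.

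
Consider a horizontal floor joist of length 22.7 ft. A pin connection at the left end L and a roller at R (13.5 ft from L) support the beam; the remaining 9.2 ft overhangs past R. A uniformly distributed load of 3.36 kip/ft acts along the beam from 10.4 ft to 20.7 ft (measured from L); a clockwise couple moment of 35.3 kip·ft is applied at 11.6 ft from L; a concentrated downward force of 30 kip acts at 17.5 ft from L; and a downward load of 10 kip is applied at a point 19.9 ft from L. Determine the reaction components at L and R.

L_x = 0, L_y = -21.50 kip, R_y = 96.11 kip

Resultant of the distributed load: 3.36 × 10.3 = 34.608 kip at 15.55 ft from L.
ΣM about L: R_y·13.5 − (3.36·10.3)·15.55 − 35.3 − 30·17.5 − 10·19.9 = 0 → R_y = 1297.4544/13.5 = 96.1077 ≈ 96.11 kip.
ΣF_y = 0: L_y + 96.1077 − 3.36·10.3 − 30 − 10 = 0 → L_y = -21.50 kip.
ΣF_x = 0: no horizontal applied forces, so L_x = 0.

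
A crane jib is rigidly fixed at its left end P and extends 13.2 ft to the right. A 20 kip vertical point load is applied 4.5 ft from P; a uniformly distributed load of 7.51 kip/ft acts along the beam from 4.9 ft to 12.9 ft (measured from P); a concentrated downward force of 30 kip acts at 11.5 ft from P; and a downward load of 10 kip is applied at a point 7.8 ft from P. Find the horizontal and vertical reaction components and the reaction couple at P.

P_x = 0, P_y = 120.1 kip, M_P = 1048 kip·ft

Resultant of the distributed load: 7.51 × 8 = 60.08 kip at 8.9 ft from P.
ΣF_x = 0: P_x = 0.
ΣF_y = 0: P_y − 20 − 7.51·8 − 30 − 10 = 0 → P_y = 120.1 kip.
ΣM about P: M_P − 20·4.5 − (7.51·8)·8.9 − 30·11.5 − 10·7.8 = 0 → M_P = 1048 kip·ft.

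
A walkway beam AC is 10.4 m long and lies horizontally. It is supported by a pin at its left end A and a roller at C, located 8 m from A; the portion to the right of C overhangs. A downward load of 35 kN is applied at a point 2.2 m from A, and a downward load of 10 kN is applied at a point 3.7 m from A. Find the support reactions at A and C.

Moments about A: C_y·8 − 35·2.2 − 10·3.7 = 0 → C_y = 114/8 = 14.25 kN.
ΣF_y = 0: A_y + 14.25 − 35 − 10 = 0 → A_y = 30.75 kN.
ΣF_x = 0: no horizontal applied forces, so A_x = 0.

A_x = 0, A_y = 30.75 kN, C_y = 14.25 kN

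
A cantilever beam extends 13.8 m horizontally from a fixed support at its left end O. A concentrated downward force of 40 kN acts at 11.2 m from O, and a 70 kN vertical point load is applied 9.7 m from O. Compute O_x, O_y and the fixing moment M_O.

O_x = 0, O_y = 110.0 kN, M_O = 1127 kN·m

ΣF_x = 0: O_x = 0.
ΣF_y = 0: O_y − 40 − 70 = 0 → O_y = 110.0 kN.
ΣM about O: M_O − 40·11.2 − 70·9.7 = 0 → M_O = 1127 kN·m.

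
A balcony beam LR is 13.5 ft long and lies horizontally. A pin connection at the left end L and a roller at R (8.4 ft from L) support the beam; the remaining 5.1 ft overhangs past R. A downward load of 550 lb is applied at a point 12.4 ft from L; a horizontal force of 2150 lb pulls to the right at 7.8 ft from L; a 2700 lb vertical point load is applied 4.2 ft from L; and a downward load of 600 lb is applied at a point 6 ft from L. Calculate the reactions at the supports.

L_x = -2150 lb, L_y = 1260 lb, R_y = 2590 lb

Taking moments about L: R_y·8.4 − 550·12.4 − 2700·4.2 − 600·6 = 0 → R_y = 21760/8.4 = 2590.48 ≈ 2590 lb.
ΣF_y = 0: L_y + 2590.48 − 550 − 2700 − 600 = 0 → L_y = 1260 lb.
ΣF_x = 0: L_x + 2150 = 0 → L_x = -2150 lb.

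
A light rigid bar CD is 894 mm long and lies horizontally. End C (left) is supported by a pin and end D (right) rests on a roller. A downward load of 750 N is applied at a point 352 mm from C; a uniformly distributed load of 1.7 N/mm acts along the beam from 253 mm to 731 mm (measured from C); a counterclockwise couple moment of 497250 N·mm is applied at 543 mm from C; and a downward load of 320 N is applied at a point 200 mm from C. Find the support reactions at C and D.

Resultant of the distributed load: 1.7 × 478 = 812.6 N at 492 mm from C.
Moments about C: D_y·894 − 750·352 − (1.7·478)·492 + 497250 − 320·200 = 0 → D_y = 230549.2/894 = 257.885 ≈ 257.9 N.
ΣF_y = 0: C_y + 257.885 − 750 − 1.7·478 − 320 = 0 → C_y = 1625 N.
ΣF_x = 0: no horizontal applied forces, so C_x = 0.

C_x = 0, C_y = 1625 N, D_y = 257.9 N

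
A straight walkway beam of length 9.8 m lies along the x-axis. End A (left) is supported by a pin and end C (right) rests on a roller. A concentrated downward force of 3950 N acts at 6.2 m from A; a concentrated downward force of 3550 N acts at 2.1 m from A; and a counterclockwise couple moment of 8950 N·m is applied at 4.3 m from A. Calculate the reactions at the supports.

A_x = 0, A_y = 5154 N, C_y = 2346 N

Moments about A: C_y·9.8 − 3950·6.2 − 3550·2.1 + 8950 = 0 → C_y = 22995/9.8 = 2346.43 ≈ 2346 N.
ΣF_y = 0: A_y + 2346.43 − 3950 − 3550 = 0 → A_y = 5154 N.
ΣF_x = 0: no horizontal applied forces, so A_x = 0.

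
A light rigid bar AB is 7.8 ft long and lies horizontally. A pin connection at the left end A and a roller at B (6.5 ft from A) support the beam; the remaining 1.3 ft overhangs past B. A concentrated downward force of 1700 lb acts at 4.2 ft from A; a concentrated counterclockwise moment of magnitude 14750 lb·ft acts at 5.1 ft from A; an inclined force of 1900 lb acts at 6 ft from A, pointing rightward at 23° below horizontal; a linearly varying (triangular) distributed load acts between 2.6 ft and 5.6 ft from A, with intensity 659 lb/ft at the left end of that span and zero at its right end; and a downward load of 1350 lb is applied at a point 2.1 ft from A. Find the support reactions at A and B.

A_x = -1749 lb, A_y = 4283 lb, B_y = 498.1 lb

Resultant of the triangular load: ½ × 659 × 3 = 988.5 lb, acting at 3.6 ft from A (one-third of the span from the peak).
Moments about A: B_y·6.5 − 1700·4.2 + 14750 − 1900·sin23°·6 − (½·659·3)·3.6 − 1350·2.1 = 0 → B_y = 3237.93/6.5 = 498.143 ≈ 498.1 lb.
ΣF_y = 0: A_y + 498.143 − 1700 − 1900·sin23° − ½·659·3 − 1350 = 0 → A_y = 4283 lb.
ΣF_x = 0: A_x + 1900·cos23° = 0 → A_x = -1749 lb.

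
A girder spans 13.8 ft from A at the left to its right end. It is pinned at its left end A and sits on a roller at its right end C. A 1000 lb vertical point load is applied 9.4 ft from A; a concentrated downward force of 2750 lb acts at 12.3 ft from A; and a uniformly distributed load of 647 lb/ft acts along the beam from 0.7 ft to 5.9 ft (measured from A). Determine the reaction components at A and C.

Resultant of the distributed load: 647 × 5.2 = 3364.4 lb at 3.3 ft from A.
Taking moments about A: C_y·13.8 − 1000·9.4 − 2750·12.3 − (647·5.2)·3.3 = 0 → C_y = 54327.52/13.8 = 3936.78 ≈ 3937 lb.
ΣF_y = 0: A_y + 3936.78 − 1000 − 2750 − 647·5.2 = 0 → A_y = 3178 lb.
ΣF_x = 0: no horizontal applied forces, so A_x = 0.

A_x = 0, A_y = 3178 lb, C_y = 3937 lb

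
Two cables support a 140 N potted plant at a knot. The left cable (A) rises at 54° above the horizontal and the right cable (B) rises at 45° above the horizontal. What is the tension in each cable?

T_A = 100.2 N, T_B = 83.32 N

ΣF_x = 0: −T_A·cos54° + T_B·cos45° = 0 → T_B = 0.831254·T_A.
ΣF_y = 0: T_A·sin54° + T_B·sin45° = 140.
Substitute: T_A·(0.809017 + 0.831254·0.707107) = 140 → T_A = 100.229 ≈ 100.2 N.
Then T_B = 0.831254 × 100.229 = 83.32 N.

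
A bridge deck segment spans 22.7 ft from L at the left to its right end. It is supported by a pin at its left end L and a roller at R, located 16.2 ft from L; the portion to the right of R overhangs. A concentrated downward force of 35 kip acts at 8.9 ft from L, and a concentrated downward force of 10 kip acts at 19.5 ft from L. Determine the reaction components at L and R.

ΣM about L: R_y·16.2 − 35·8.9 − 10·19.5 = 0 → R_y = 506.5/16.2 = 31.2654 ≈ 31.27 kip.
ΣF_y = 0: L_y + 31.2654 − 35 − 10 = 0 → L_y = 13.73 kip.
ΣF_x = 0: no horizontal applied forces, so L_x = 0.

L_x = 0, L_y = 13.73 kip, R_y = 31.27 kip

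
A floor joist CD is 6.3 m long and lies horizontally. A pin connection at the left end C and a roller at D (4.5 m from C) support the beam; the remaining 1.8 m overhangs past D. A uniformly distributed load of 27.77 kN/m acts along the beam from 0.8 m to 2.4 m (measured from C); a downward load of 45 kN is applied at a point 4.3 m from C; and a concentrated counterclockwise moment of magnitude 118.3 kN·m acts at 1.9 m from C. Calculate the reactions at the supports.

Resultant of the distributed load: 27.77 × 1.6 = 44.432 kN at 1.6 m from C.
ΣM about C: D_y·4.5 − (27.77·1.6)·1.6 − 45·4.3 + 118.3 = 0 → D_y = 146.2912/4.5 = 32.5092 ≈ 32.51 kN.
ΣF_y = 0: C_y + 32.5092 − 27.77·1.6 − 45 = 0 → C_y = 56.92 kN.
ΣF_x = 0: no horizontal applied forces, so C_x = 0.

C_x = 0, C_y = 56.92 kN, D_y = 32.51 kN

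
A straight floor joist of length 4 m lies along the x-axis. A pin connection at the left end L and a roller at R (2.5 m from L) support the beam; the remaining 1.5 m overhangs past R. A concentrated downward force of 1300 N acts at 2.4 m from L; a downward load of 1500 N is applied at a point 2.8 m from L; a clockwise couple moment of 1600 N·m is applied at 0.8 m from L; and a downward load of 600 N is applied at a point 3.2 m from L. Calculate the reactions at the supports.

L_x = 0, L_y = -936.0 N, R_y = 4336 N

ΣM about L: R_y·2.5 − 1300·2.4 − 1500·2.8 − 1600 − 600·3.2 = 0 → R_y = 10840/2.5 = 4336 N.
ΣF_y = 0: L_y + 4336 − 1300 − 1500 − 600 = 0 → L_y = -936.0 N.
ΣF_x = 0: no horizontal applied forces, so L_x = 0.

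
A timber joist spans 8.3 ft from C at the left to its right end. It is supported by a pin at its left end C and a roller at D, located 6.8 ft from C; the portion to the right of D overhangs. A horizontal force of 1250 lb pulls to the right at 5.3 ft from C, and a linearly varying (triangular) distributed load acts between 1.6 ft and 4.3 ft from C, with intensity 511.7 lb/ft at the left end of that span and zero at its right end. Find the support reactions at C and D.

Resultant of the triangular load: ½ × 511.7 × 2.7 = 690.795 lb, acting at 2.5 ft from C (one-third of the span from the peak).
Moments about C: D_y·6.8 − (½·511.7·2.7)·2.5 = 0 → D_y = 1726.9875/6.8 = 253.969 ≈ 254.0 lb.
ΣF_y = 0: C_y + 253.969 − ½·511.7·2.7 = 0 → C_y = 436.8 lb.
ΣF_x = 0: C_x + 1250 = 0 → C_x = -1250 lb.

C_x = -1250 lb, C_y = 436.8 lb, D_y = 254.0 lb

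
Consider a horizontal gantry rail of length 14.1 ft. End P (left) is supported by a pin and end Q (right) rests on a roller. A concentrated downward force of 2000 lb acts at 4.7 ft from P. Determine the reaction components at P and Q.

P_x = 0, P_y = 1333 lb, Q_y = 666.7 lb

Moments about P: Q_y·14.1 − 2000·4.7 = 0 → Q_y = 9400/14.1 = 666.667 ≈ 666.7 lb.
ΣF_y = 0: P_y + 666.667 − 2000 = 0 → P_y = 1333 lb.
ΣF_x = 0: no horizontal applied forces, so P_x = 0.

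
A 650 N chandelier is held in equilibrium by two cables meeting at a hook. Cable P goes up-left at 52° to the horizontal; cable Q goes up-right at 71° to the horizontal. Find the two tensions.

T_P = 252.3 N, T_Q = 477.2 N

ΣF_x = 0: −T_P·cos52° + T_Q·cos71° = 0 → T_Q = 1.89104·T_P.
ΣF_y = 0: T_P·sin52° + T_Q·sin71° = 650.
Substitute: T_P·(0.788011 + 1.89104·0.945519) = 650 → T_P = 252.327 ≈ 252.3 N.
Then T_Q = 1.89104 × 252.327 = 477.2 N.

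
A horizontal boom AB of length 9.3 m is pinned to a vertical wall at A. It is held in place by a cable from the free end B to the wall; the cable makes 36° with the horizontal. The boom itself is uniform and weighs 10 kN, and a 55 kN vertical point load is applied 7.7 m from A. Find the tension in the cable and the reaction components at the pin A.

T = 85.98 kN, A_x = 69.56 kN, A_y = 14.46 kN

ΣM about A: T·sin36°·9.3 − 10·4.65 − 55·7.7 = 0 → T = 470/(9.3·0.587785) = 85.9798 ≈ 85.98 kN.
ΣF_x = 0: A_x − T·cos36° = 0 → A_x = 85.9798 × 0.809017 = 69.56 kN.
ΣF_y = 0: A_y + T·sin36° − 10 − 55 = 0 → A_y = 65 − 85.9798 × 0.587785 = 14.46 kN.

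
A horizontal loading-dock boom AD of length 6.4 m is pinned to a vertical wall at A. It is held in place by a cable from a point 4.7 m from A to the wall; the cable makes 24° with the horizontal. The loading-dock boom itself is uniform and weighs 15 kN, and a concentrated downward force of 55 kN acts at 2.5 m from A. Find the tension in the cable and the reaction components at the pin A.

T = 97.04 kN, A_x = 88.65 kN, A_y = 30.53 kN

ΣM about A: T·sin24°·4.7 − 15·3.2 − 55·2.5 = 0 → T = 185.5/(4.7·0.406737) = 97.0359 ≈ 97.04 kN.
ΣF_x = 0: A_x − T·cos24° = 0 → A_x = 97.0359 × 0.913545 = 88.65 kN.
ΣF_y = 0: A_y + T·sin24° − 15 − 55 = 0 → A_y = 70 − 97.0359 × 0.406737 = 30.53 kN.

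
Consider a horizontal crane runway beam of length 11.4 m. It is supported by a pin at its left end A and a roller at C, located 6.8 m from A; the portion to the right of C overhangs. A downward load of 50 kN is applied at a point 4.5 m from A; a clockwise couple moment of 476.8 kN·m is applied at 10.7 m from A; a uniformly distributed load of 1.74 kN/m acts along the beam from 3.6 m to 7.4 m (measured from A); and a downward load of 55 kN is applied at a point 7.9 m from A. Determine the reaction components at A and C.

Resultant of the distributed load: 1.74 × 3.8 = 6.612 kN at 5.5 m from A.
ΣM about A: C_y·6.8 − 50·4.5 − 476.8 − (1.74·3.8)·5.5 − 55·7.9 = 0 → C_y = 1172.666/6.8 = 172.451 ≈ 172.5 kN.
ΣF_y = 0: A_y + 172.451 − 50 − 1.74·3.8 − 55 = 0 → A_y = -60.84 kN.
ΣF_x = 0: no horizontal applied forces, so A_x = 0.

A_x = 0, A_y = -60.84 kN, C_y = 172.5 kN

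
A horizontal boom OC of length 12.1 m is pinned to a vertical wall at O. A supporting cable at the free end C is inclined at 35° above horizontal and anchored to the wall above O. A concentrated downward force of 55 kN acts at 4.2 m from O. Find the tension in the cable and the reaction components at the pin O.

T = 33.28 kN, O_x = 27.26 kN, O_y = 35.91 kN

ΣM about O: T·sin35°·12.1 − 55·4.2 = 0 → T = 231/(12.1·0.573576) = 33.284 ≈ 33.28 kN.
ΣF_x = 0: O_x − T·cos35° = 0 → O_x = 33.284 × 0.819152 = 27.26 kN.
ΣF_y = 0: O_y + T·sin35° − 55 = 0 → O_y = 55 − 33.284 × 0.573576 = 35.91 kN.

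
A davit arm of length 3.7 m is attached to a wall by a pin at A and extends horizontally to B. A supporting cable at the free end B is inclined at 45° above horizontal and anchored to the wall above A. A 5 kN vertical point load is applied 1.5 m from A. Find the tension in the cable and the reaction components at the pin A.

ΣM about A: T·sin45°·3.7 − 5·1.5 = 0 → T = 7.5/(3.7·0.707107) = 2.86665 ≈ 2.867 kN.
ΣF_x = 0: A_x − T·cos45° = 0 → A_x = 2.86665 × 0.707107 = 2.027 kN.
ΣF_y = 0: A_y + T·sin45° − 5 = 0 → A_y = 5 − 2.86665 × 0.707107 = 2.973 kN.

T = 2.867 kN, A_x = 2.027 kN, A_y = 2.973 kN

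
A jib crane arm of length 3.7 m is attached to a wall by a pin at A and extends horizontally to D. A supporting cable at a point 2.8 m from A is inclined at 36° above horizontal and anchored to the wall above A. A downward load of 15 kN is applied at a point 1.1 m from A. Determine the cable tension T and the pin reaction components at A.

ΣM about A: T·sin36°·2.8 − 15·1.1 = 0 → T = 16.5/(2.8·0.587785) = 10.0255 ≈ 10.03 kN.
ΣF_x = 0: A_x − T·cos36° = 0 → A_x = 10.0255 × 0.809017 = 8.111 kN.
ΣF_y = 0: A_y + T·sin36° − 15 = 0 → A_y = 15 − 10.0255 × 0.587785 = 9.107 kN.

T = 10.03 kN, A_x = 8.111 kN, A_y = 9.107 kN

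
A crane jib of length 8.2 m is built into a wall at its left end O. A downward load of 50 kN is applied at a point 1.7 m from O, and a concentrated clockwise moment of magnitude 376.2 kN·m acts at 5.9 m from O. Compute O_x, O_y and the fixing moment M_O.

ΣF_x = 0: O_x = 0.
ΣF_y = 0: O_y − 50 = 0 → O_y = 50.00 kN.
ΣM about O: M_O − 50·1.7 − 376.2 = 0 → M_O = 461.2 kN·m.

O_x = 0, O_y = 50.00 kN, M_O = 461.2 kN·m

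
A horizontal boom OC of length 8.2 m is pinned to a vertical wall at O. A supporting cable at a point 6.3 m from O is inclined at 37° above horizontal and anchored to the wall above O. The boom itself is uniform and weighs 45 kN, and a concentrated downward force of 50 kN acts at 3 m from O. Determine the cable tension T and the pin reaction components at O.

T = 88.23 kN, O_x = 70.46 kN, O_y = 41.90 kN

ΣM about O: T·sin37°·6.3 − 45·4.1 − 50·3 = 0 → T = 334.5/(6.3·0.601815) = 88.2252 ≈ 88.23 kN.
ΣF_x = 0: O_x − T·cos37° = 0 → O_x = 88.2252 × 0.798636 = 70.46 kN.
ΣF_y = 0: O_y + T·sin37° − 45 − 50 = 0 → O_y = 95 − 88.2252 × 0.601815 = 41.90 kN.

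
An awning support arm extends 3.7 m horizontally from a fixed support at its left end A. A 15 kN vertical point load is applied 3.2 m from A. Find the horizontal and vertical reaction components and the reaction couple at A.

ΣF_x = 0: A_x = 0.
ΣF_y = 0: A_y − 15 = 0 → A_y = 15.00 kN.
ΣM about A: M_A − 15·3.2 = 0 → M_A = 48.00 kN·m.

A_x = 0, A_y = 15.00 kN, M_A = 48.00 kN·m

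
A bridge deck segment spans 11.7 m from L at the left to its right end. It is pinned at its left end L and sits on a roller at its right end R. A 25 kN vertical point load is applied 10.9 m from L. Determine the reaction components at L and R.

ΣM about L: R_y·11.7 − 25·10.9 = 0 → R_y = 272.5/11.7 = 23.2906 ≈ 23.29 kN.
ΣF_y = 0: L_y + 23.2906 − 25 = 0 → L_y = 1.709 kN.
ΣF_x = 0: no horizontal applied forces, so L_x = 0.

L_x = 0, L_y = 1.709 kN, R_y = 23.29 kN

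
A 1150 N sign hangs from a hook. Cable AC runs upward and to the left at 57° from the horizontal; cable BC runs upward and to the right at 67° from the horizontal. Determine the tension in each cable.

T_AC = 542.0 N, T_BC = 755.5 N

ΣF_x = 0: −T_AC·cos57° + T_BC·cos67° = 0 → T_BC = 1.3939·T_AC.
ΣF_y = 0: T_AC·sin57° + T_BC·sin67° = 1150.
Substitute: T_AC·(0.838671 + 1.3939·0.920505) = 1150 → T_AC = 542.002 ≈ 542.0 N.
Then T_BC = 1.3939 × 542.002 = 755.5 N.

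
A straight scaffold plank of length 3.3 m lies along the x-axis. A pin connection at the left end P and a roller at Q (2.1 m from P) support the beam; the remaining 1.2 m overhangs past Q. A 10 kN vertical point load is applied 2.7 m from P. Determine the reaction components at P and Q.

Moments about P: Q_y·2.1 − 10·2.7 = 0 → Q_y = 27/2.1 = 12.8571 ≈ 12.86 kN.
ΣF_y = 0: P_y + 12.8571 − 10 = 0 → P_y = -2.857 kN.
ΣF_x = 0: no horizontal applied forces, so P_x = 0.

P_x = 0, P_y = -2.857 kN, Q_y = 12.86 kN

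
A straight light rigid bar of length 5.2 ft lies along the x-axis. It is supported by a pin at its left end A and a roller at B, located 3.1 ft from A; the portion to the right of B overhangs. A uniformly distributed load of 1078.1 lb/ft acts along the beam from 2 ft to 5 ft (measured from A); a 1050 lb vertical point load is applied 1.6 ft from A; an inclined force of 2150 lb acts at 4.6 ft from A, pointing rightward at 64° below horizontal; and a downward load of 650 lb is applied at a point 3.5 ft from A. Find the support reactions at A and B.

A_x = -942.5 lb, A_y = -928.2 lb, B_y = 7795 lb

Resultant of the distributed load: 1078.1 × 3 = 3234.3 lb at 3.5 ft from A.
ΣM about A: B_y·3.1 − (1078.1·3)·3.5 − 1050·1.6 − 2150·sin64°·4.6 − 650·3.5 = 0 → B_y = 24164.1/3.1 = 7794.87 ≈ 7795 lb.
ΣF_y = 0: A_y + 7794.87 − 1078.1·3 − 1050 − 2150·sin64° − 650 = 0 → A_y = -928.2 lb.
ΣF_x = 0: A_x + 2150·cos64° = 0 → A_x = -942.5 lb.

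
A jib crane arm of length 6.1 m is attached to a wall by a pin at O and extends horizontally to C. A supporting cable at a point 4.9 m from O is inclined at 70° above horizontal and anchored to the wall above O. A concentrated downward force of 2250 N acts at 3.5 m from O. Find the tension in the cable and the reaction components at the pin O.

T = 1710 N, O_x = 585.0 N, O_y = 642.9 N

ΣM about O: T·sin70°·4.9 − 2250·3.5 = 0 → T = 7875/(4.9·0.939693) = 1710.29 ≈ 1710 N.
ΣF_x = 0: O_x − T·cos70° = 0 → O_x = 1710.29 × 0.34202 = 585.0 N.
ΣF_y = 0: O_y + T·sin70° − 2250 = 0 → O_y = 2250 − 1710.29 × 0.939693 = 642.9 N.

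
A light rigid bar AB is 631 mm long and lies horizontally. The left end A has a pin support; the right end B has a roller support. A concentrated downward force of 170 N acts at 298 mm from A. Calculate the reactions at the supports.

A_x = 0, A_y = 89.71 N, B_y = 80.29 N

ΣM about A: B_y·631 − 170·298 = 0 → B_y = 50660/631 = 80.2853 ≈ 80.29 N.
ΣF_y = 0: A_y + 80.2853 − 170 = 0 → A_y = 89.71 N.
ΣF_x = 0: no horizontal applied forces, so A_x = 0.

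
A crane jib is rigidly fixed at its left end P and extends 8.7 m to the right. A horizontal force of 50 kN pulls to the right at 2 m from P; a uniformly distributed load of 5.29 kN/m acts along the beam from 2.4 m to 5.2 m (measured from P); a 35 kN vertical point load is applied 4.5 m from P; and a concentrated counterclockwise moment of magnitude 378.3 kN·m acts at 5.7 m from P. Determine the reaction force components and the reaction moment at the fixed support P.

Resultant of the distributed load: 5.29 × 2.8 = 14.812 kN at 3.8 m from P.
ΣF_x = 0: P_x + 50 = 0 → P_x = -50.00 kN.
ΣF_y = 0: P_y − 5.29·2.8 − 35 = 0 → P_y = 49.81 kN.
ΣM about P: M_P − (5.29·2.8)·3.8 − 35·4.5 + 378.3 = 0 → M_P = -164.5 kN·m.

P_x = -50.00 kN, P_y = 49.81 kN, M_P = -164.5 kN·m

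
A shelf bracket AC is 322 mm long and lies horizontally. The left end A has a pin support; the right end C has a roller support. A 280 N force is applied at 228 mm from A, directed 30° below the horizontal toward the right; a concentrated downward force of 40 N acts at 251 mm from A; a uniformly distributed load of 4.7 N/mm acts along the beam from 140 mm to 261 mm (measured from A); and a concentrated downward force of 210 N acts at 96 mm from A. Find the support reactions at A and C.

A_x = -242.5 N, A_y = 411.7 N, C_y = 547.0 N

Resultant of the distributed load: 4.7 × 121 = 568.7 N at 200.5 mm from A.
Taking moments about A: C_y·322 − 280·sin30°·228 − 40·251 − (4.7·121)·200.5 − 210·96 = 0 → C_y = 176144.35/322 = 547.032 ≈ 547.0 N.
ΣF_y = 0: A_y + 547.032 − 280·sin30° − 40 − 4.7·121 − 210 = 0 → A_y = 411.7 N.
ΣF_x = 0: A_x + 280·cos30° = 0 → A_x = -242.5 N.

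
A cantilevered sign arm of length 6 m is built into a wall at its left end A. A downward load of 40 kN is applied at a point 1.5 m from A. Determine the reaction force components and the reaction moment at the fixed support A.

A_x = 0, A_y = 40.00 kN, M_A = 60.00 kN·m

ΣF_x = 0: A_x = 0.
ΣF_y = 0: A_y − 40 = 0 → A_y = 40.00 kN.
ΣM about A: M_A − 40·1.5 = 0 → M_A = 60.00 kN·m.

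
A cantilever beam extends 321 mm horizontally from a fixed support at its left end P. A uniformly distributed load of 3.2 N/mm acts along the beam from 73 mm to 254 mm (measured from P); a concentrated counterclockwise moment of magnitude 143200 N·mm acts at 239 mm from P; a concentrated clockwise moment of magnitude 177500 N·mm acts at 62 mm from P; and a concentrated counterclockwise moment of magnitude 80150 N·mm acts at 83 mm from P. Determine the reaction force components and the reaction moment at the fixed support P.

Resultant of the distributed load: 3.2 × 181 = 579.2 N at 163.5 mm from P.
ΣF_x = 0: P_x = 0.
ΣF_y = 0: P_y − 3.2·181 = 0 → P_y = 579.2 N.
ΣM about P: M_P − (3.2·181)·163.5 + 143200 − 177500 + 80150 = 0 → M_P = 48850 N·mm.

P_x = 0, P_y = 579.2 N, M_P = 48850 N·mm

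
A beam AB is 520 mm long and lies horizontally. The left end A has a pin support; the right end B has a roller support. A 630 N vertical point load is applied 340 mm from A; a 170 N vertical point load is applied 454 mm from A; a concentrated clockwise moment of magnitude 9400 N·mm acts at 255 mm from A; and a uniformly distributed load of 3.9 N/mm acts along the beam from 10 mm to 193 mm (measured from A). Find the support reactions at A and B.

Resultant of the distributed load: 3.9 × 183 = 713.7 N at 101.5 mm from A.
Moments about A: B_y·520 − 630·340 − 170·454 − 9400 − (3.9·183)·101.5 = 0 → B_y = 373220.55/520 = 717.732 ≈ 717.7 N.
ΣF_y = 0: A_y + 717.732 − 630 − 170 − 3.9·183 = 0 → A_y = 796.0 N.
ΣF_x = 0: no horizontal applied forces, so A_x = 0.

A_x = 0, A_y = 796.0 N, B_y = 717.7 N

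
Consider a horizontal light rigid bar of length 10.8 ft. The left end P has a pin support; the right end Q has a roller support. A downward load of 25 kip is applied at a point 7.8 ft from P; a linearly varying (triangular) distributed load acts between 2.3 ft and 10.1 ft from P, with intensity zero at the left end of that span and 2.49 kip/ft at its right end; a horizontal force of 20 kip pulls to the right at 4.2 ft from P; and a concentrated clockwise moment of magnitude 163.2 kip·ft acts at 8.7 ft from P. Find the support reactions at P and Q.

Resultant of the triangular load: ½ × 2.49 × 7.8 = 9.711 kip, acting at 7.5 ft from P (one-third of the span from the peak).
ΣM about P: Q_y·10.8 − 25·7.8 − (½·2.49·7.8)·7.5 − 163.2 = 0 → Q_y = 431.0325/10.8 = 39.9104 ≈ 39.91 kip.
ΣF_y = 0: P_y + 39.9104 − 25 − ½·2.49·7.8 = 0 → P_y = -5.199 kip.
ΣF_x = 0: P_x + 20 = 0 → P_x = -20.00 kip.

P_x = -20.00 kip, P_y = -5.199 kip, Q_y = 39.91 kip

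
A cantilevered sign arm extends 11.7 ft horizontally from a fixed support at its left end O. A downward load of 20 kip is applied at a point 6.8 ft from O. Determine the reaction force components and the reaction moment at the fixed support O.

ΣF_x = 0: O_x = 0.
ΣF_y = 0: O_y − 20 = 0 → O_y = 20.00 kip.
ΣM about O: M_O − 20·6.8 = 0 → M_O = 136.0 kip·ft.

O_x = 0, O_y = 20.00 kip, M_O = 136.0 kip·ft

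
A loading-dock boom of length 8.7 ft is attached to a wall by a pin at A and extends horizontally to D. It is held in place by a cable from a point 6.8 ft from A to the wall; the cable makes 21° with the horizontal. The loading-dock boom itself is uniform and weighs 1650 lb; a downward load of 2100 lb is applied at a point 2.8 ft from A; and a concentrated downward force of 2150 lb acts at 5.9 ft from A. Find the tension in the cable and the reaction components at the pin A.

T = 10560 lb, A_x = 9862 lb, A_y = 2114 lb

ΣM about A: T·sin21°·6.8 − 1650·4.35 − 2100·2.8 − 2150·5.9 = 0 → T = 25742.5/(6.8·0.358368) = 10563.6 ≈ 10560 lb.
ΣF_x = 0: A_x − T·cos21° = 0 → A_x = 10563.6 × 0.93358 = 9862 lb.
ΣF_y = 0: A_y + T·sin21° − 1650 − 2100 − 2150 = 0 → A_y = 5900 − 10563.6 × 0.358368 = 2114 lb.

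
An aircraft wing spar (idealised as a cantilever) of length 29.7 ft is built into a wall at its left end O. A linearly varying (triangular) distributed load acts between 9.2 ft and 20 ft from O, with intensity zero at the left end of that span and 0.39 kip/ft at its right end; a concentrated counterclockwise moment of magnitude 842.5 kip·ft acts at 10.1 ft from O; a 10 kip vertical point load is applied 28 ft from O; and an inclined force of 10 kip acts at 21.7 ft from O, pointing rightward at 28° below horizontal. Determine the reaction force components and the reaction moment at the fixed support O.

Resultant of the triangular load: ½ × 0.39 × 10.8 = 2.106 kip, acting at 16.4 ft from O (one-third of the span from the peak).
ΣF_x = 0: O_x + 10·cos28° = 0 → O_x = -8.829 kip.
ΣF_y = 0: O_y − ½·0.39·10.8 − 10 − 10·sin28° = 0 → O_y = 16.80 kip.
ΣM about O: M_O − (½·0.39·10.8)·16.4 + 842.5 − 10·28 − 10·sin28°·21.7 = 0 → M_O = -426.1 kip·ft.

O_x = -8.829 kip, O_y = 16.80 kip, M_O = -426.1 kip·ft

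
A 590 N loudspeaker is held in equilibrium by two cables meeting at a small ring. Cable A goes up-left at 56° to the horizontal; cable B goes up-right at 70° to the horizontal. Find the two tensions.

ΣF_x = 0: −T_A·cos56° + T_B·cos70° = 0 → T_B = 1.63497·T_A.
ΣF_y = 0: T_A·sin56° + T_B·sin70° = 590.
Substitute: T_A·(0.829038 + 1.63497·0.939693) = 590 → T_A = 249.428 ≈ 249.4 N.
Then T_B = 1.63497 × 249.428 = 407.8 N.

T_A = 249.4 N, T_B = 407.8 N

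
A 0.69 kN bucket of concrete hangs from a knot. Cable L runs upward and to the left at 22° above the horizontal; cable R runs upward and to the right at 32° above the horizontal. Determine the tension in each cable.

T_L = 0.7233 kN, T_R = 0.7908 kN

ΣF_x = 0: −T_L·cos22° + T_R·cos32° = 0 → T_R = 1.09332·T_L.
ΣF_y = 0: T_L·sin22° + T_R·sin32° = 0.69.
Substitute: T_L·(0.374607 + 1.09332·0.529919) = 0.69 → T_L = 0.723287 ≈ 0.7233 kN.
Then T_R = 1.09332 × 0.723287 = 0.7908 kN.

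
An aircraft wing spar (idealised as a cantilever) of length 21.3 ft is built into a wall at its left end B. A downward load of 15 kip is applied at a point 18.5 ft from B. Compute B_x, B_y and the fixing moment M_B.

B_x = 0, B_y = 15.00 kip, M_B = 277.5 kip·ft

ΣF_x = 0: B_x = 0.
ΣF_y = 0: B_y − 15 = 0 → B_y = 15.00 kip.
ΣM about B: M_B − 15·18.5 = 0 → M_B = 277.5 kip·ft.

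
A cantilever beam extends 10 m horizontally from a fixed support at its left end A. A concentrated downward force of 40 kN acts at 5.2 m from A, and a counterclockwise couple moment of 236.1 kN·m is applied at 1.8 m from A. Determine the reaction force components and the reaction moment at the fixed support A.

ΣF_x = 0: A_x = 0.
ΣF_y = 0: A_y − 40 = 0 → A_y = 40.00 kN.
ΣM about A: M_A − 40·5.2 + 236.1 = 0 → M_A = -28.10 kN·m.

A_x = 0, A_y = 40.00 kN, M_A = -28.10 kN·m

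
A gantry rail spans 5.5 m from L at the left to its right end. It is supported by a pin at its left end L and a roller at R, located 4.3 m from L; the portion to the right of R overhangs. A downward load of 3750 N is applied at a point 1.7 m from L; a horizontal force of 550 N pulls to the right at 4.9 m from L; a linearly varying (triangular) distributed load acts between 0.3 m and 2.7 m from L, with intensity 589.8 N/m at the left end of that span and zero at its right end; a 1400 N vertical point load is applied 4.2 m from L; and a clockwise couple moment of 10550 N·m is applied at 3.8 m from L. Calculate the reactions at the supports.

L_x = -550.0 N, L_y = 373.2 N, R_y = 5485 N

Resultant of the triangular load: ½ × 589.8 × 2.4 = 707.76 N, acting at 1.1 m from L (one-third of the span from the peak).
Moments about L: R_y·4.3 − 3750·1.7 − (½·589.8·2.4)·1.1 − 1400·4.2 − 10550 = 0 → R_y = 23583.536/4.3 = 5484.54 ≈ 5485 N.
ΣF_y = 0: L_y + 5484.54 − 3750 − ½·589.8·2.4 − 1400 = 0 → L_y = 373.2 N.
ΣF_x = 0: L_x + 550 = 0 → L_x = -550.0 N.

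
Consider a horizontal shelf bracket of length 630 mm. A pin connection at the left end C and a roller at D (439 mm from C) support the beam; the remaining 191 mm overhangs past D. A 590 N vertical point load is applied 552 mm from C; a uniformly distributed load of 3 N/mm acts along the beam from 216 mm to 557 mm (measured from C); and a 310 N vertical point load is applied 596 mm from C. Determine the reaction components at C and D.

C_x = 0, C_y = -140.4 N, D_y = 2063 N

Resultant of the distributed load: 3 × 341 = 1023 N at 386.5 mm from C.
ΣM about C: D_y·439 − 590·552 − (3·341)·386.5 − 310·596 = 0 → D_y = 905829.5/439 = 2063.39 ≈ 2063 N.
ΣF_y = 0: C_y + 2063.39 − 590 − 3·341 − 310 = 0 → C_y = -140.4 N.
ΣF_x = 0: no horizontal applied forces, so C_x = 0.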